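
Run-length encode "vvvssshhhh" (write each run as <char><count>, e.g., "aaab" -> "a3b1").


Input: 'vvvssshhhh'
Operation: identify consecutive runs
Runs: 'vvv' -> v3, 'sss' -> s3, 'hhhh' -> h4
Encoded: v3s3h4


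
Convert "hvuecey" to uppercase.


Input string: 'hvuecey'
Operation: convert each letter to uppercase
Mapping: 'h'->'H', 'v'->'V', 'u'->'U', 'e'->'E', 'c'->'C', 'e'->'E', 'y'->'Y'
Result: HVUECEY


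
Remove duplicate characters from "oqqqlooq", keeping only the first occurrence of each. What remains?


Input: 'oqqqlooq'
Operation: keep first occurrence of each character
Scan: s[0]='o' new -> keep; s[1]='q' new -> keep; s[2]='q' seen -> skip; s[3]='q' seen -> skip; s[4]='l' new -> keep; s[5]='o' seen -> skip; s[6]='o' seen -> skip; s[7]='q' seen -> skip
Result: oql


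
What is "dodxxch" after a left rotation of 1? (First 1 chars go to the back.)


Input: 'dodxxch', shift = 1
Operation: split at index 1 and swap parts
Front part s[0:1] = 'd'
Back part s[1:] = 'odxxch'
Rotated = back + front = 'odxxch' + 'd'
Result: odxxchd


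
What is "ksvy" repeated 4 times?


Input string: 'ksvy'
Operation: repeat 4 times
Concatenation: 'ksvy' + 'ksvy' + 'ksvy' + 'ksvy'
Result: ksvyksvyksvyksvy


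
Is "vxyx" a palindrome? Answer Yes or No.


Input string: 'vxyx'
Reversed: 'xyxv'
Compare pairs: s[0]='v' vs s[3]='x' (mismatch), s[1]='x' vs s[2]='y' (mismatch)
Palindrome: No


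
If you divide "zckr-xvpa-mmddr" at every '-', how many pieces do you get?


Input string: 'zckr-xvpa-mmddr'
Delimiter: '-'
Split result: 'zckr', 'xvpa', 'mmddr'
Number of parts: 3


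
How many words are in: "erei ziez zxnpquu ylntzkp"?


Input string: 'erei ziez zxnpquu ylntzkp'
Operation: split by spaces
Words found: 'erei', 'ziez', 'zxnpquu', 'ylntzkp'
Word count: 4


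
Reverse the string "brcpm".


Input string: 'brcpm'
Operation: reverse character order
Original order: 'b' -> 'r' -> 'c' -> 'p' -> 'm'
Reversed order: 'm' -> 'p' -> 'c' -> 'r' -> 'b'
Result: mpcrb


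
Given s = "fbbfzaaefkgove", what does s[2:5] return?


Input string: 'fbbfzaaefkgove'
Operation: slice [2:5]
Extract characters: s[2]='b', s[3]='f', s[4]='z'
Result: bfz


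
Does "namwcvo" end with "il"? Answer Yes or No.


Input string: 'namwcvo'
Suffix to check: 'il'
Last 2 characters of input: 'vo'
Match: False
Result: No


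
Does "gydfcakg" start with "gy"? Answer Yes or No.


Input string: 'gydfcakg'
Prefix to check: 'gy'
First 2 characters of input: 'gy'
Match: True
Result: Yes


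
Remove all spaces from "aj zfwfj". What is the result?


Input string: 'aj zfwfj'
Operation: remove all spaces
Words: 'aj', 'zfwfj'
Join without spaces: ajzfwfj


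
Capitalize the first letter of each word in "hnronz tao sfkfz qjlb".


Input string: 'hnronz tao sfkfz qjlb'
Operation: capitalize first letter of each word
Word transformations: 'hnronz'->'Hnronz', 'tao'->'Tao', 'sfkfz'->'Sfkfz', 'qjlb'->'Qjlb'
Result: Hnronz Tao Sfkfz Qjlb


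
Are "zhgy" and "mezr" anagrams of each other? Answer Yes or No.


String 1: 'zhgy' -> sorted: 'ghyz'
String 2: 'mezr' -> sorted: 'emrz'
Compare sorted forms: 'ghyz' != 'emrz'
Anagram: No


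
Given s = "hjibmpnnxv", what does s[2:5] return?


Input string: 'hjibmpnnxv'
Operation: slice [2:5]
Extract characters: s[2]='i', s[3]='b', s[4]='m'
Result: ibm


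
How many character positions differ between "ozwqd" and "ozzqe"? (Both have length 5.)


String 1: 'ozwqd'
String 2: 'ozzqe'
Compare each position: pos 0: 'o'=='o', pos 1: 'z'=='z', pos 2: 'w'!='z', pos 3: 'q'=='q', pos 4: 'd'!='e'
Differing positions: 2
Hamming distance: 2


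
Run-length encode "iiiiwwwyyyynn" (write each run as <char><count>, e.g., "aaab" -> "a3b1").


Input: 'iiiiwwwyyyynn'
Operation: identify consecutive runs
Runs: 'iiii' -> i4, 'www' -> w3, 'yyyy' -> y4, 'nn' -> n2
Encoded: i4w3y4n2


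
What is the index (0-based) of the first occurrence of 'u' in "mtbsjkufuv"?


Input string: 'mtbsjkufuv'
Target: 'u'
Scanning left to right: s[0]='m', s[1]='t', s[2]='b', s[3]='s', s[4]='j', s[5]='k', s[6]='u'
First match at index: 6


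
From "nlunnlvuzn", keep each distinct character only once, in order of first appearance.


Input: 'nlunnlvuzn'
Operation: keep first occurrence of each character
Scan: s[0]='n' new -> keep; s[1]='l' new -> keep; s[2]='u' new -> keep; s[3]='n' seen -> skip; s[4]='n' seen -> skip; s[5]='l' seen -> skip; s[6]='v' new -> keep; s[7]='u' seen -> skip; s[8]='z' new -> keep; s[9]='n' seen -> skip
Result: nluvz


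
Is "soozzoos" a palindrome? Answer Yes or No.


Input string: 'soozzoos'
Reversed: 'soozzoos'
Compare pairs: s[0]='s' vs s[7]='s' (match), s[1]='o' vs s[6]='o' (match), s[2]='o' vs s[5]='o' (match), s[3]='z' vs s[4]='z' (match)
Palindrome: Yes


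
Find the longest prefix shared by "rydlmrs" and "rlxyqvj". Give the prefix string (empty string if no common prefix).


String 1: 'rydlmrs'
String 2: 'rlxyqvj'
Compare position by position:
pos 0: 'r' vs 'r' match
pos 1: 'y' vs 'l' differ -> stop
Longest common prefix: "r" (length 1)


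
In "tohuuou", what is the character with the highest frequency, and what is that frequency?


Input: 'tohuuou'
Operation: tally each character
Counts: 'h':1, 'o':2, 't':1, 'u':3
Maximum: 'u' appears 3 times


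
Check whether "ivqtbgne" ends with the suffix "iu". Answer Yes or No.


Input string: 'ivqtbgne'
Suffix to check: 'iu'
Last 2 characters of input: 'ne'
Match: False
Result: No


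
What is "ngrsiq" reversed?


Input string: 'ngrsiq'
Operation: reverse character order
Original order: 'n' -> 'g' -> 'r' -> 's' -> 'i' -> 'q'
Reversed order: 'q' -> 'i' -> 's' -> 'r' -> 'g' -> 'n'
Result: qisrgn


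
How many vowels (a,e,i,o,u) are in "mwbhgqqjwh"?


Input string: 'mwbhgqqjwh'
Operation: count vowels (a, e, i, o, u)
Scan: s[0]='m', s[1]='w', s[2]='b', s[3]='h', s[4]='g', s[5]='q', s[6]='q', s[7]='j', s[8]='w', s[9]='h'
Vowels found: 0
Result: 0


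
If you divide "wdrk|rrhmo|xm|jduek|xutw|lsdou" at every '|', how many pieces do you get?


Input string: 'wdrk|rrhmo|xm|jduek|xutw|lsdou'
Delimiter: '|'
Split result: 'wdrk', 'rrhmo', 'xm', 'jduek', 'xutw', 'lsdou'
Number of parts: 6


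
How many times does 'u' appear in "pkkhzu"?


Input string: 'pkkhzu'
Target character: 'u'
Scan each position: s[5]='u'
Matches found at indices: 5
Total: 1


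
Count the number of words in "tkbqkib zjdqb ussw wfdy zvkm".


Input string: 'tkbqkib zjdqb ussw wfdy zvkm'
Operation: split by spaces
Words found: 'tkbqkib', 'zjdqb', 'ussw', 'wfdy', 'zvkm'
Word count: 5


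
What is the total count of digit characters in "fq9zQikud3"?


Input string: 'fq9zQikud3'
Operation: count digit characters (0-9)
Scan: 'f', 'q', '9'(digit), 'z', 'Q', 'i', 'k', 'u', 'd', '3'(digit)
Digits found: 2
Result: 2


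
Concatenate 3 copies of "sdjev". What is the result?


Input string: 'sdjev'
Operation: repeat 3 times
Concatenation: 'sdjev' + 'sdjev' + 'sdjev'
Result: sdjevsdjevsdjev


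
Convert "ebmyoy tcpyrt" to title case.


Input string: 'ebmyoy tcpyrt'
Operation: capitalize first letter of each word
Word transformations: 'ebmyoy'->'Ebmyoy', 'tcpyrt'->'Tcpyrt'
Result: Ebmyoy Tcpyrt


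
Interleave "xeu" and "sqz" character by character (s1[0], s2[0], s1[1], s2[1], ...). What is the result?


String 1: 'xeu'
String 2: 'sqz'
Operation: alternate characters
Pairs: 'x'+'s', 'e'+'q', 'u'+'z'
Result: xsequz


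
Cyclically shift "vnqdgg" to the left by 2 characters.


Input: 'vnqdgg', shift = 2
Operation: split at index 2 and swap parts
Front part s[0:2] = 'vn'
Back part s[2:] = 'qdgg'
Rotated = back + front = 'qdgg' + 'vn'
Result: qdggvn


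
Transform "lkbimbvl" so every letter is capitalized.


Input string: 'lkbimbvl'
Operation: convert each letter to uppercase
Mapping: 'l'->'L', 'k'->'K', 'b'->'B', 'i'->'I', 'm'->'M', 'b'->'B', 'v'->'V', 'l'->'L'
Result: LKBIMBVL


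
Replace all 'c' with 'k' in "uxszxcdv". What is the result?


Input string: 'uxszxcdv'
Operation: replace 'c' with 'k'
Positions of 'c': 5
After replacement: uxszxkdv


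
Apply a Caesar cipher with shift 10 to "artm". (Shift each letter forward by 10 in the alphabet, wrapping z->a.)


Input: 'artm', shift = 10
Operation: for each letter, (position + 10) mod 26
Mapping: 'a'(0+10=10)->'k', 'r'(17+10=27, 27 mod 26=1)->'b', 't'(19+10=29, 29 mod 26=3)->'d', 'm'(12+10=22)->'w'
Result: kbdw


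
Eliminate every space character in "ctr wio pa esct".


Input string: 'ctr wio pa esct'
Operation: remove all spaces
Words: 'ctr', 'wio', 'pa', 'esct'
Join without spaces: ctrwiopaesct


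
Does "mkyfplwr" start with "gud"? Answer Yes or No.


Input string: 'mkyfplwr'
Prefix to check: 'gud'
First 3 characters of input: 'mky'
Match: False
Result: No


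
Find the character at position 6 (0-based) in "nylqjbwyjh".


Input string: 'nylqjbwyjh'
Operation: get character at index 6
Index mapping: s[0]='n', s[1]='y', s[2]='l', s[3]='q', s[4]='j', s[5]='b', s[6]='w'
Result: 'w'


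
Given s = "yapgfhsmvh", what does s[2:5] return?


Input string: 'yapgfhsmvh'
Operation: slice [2:5]
Extract characters: s[2]='p', s[3]='g', s[4]='f'
Result: pgf


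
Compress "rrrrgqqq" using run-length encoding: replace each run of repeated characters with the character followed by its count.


Input: 'rrrrgqqq'
Operation: identify consecutive runs
Runs: 'rrrr' -> r4, 'g' -> g1, 'qqq' -> q3
Encoded: r4g1q3


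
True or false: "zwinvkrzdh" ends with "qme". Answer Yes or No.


Input string: 'zwinvkrzdh'
Suffix to check: 'qme'
Last 3 characters of input: 'zdh'
Match: False
Result: No


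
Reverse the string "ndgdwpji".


Input string: 'ndgdwpji'
Operation: reverse character order
Original order: 'n' -> 'd' -> 'g' -> 'd' -> 'w' -> 'p' -> 'j' -> 'i'
Reversed order: 'i' -> 'j' -> 'p' -> 'w' -> 'd' -> 'g' -> 'd' -> 'n'
Result: ijpwdgdn


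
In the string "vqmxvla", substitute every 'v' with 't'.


Input string: 'vqmxvla'
Operation: replace 'v' with 't'
Positions of 'v': 0, 4
After replacement: tqmxtla


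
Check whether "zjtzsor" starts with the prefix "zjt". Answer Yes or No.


Input string: 'zjtzsor'
Prefix to check: 'zjt'
First 3 characters of input: 'zjt'
Match: True
Result: Yes


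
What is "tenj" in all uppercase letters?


Input string: 'tenj'
Operation: convert each letter to uppercase
Mapping: 't'->'T', 'e'->'E', 'n'->'N', 'j'->'J'
Result: TENJ


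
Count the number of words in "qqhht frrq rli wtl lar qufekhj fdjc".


Input string: 'qqhht frrq rli wtl lar qufekhj fdjc'
Operation: split by spaces
Words found: 'qqhht', 'frrq', 'rli', 'wtl', 'lar', 'qufekhj', 'fdjc'
Word count: 7


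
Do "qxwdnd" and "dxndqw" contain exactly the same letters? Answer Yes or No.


String 1: 'qxwdnd' -> sorted: 'ddnqwx'
String 2: 'dxndqw' -> sorted: 'ddnqwx'
Compare sorted forms: 'ddnqwx' == 'ddnqwx'
Anagram: Yes


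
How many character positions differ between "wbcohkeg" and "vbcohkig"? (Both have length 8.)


String 1: 'wbcohkeg'
String 2: 'vbcohkig'
Compare each position: pos 0: 'w'!='v', pos 1: 'b'=='b', pos 2: 'c'=='c', pos 3: 'o'=='o', pos 4: 'h'=='h', pos 5: 'k'=='k', pos 6: 'e'!='i', pos 7: 'g'=='g'
Differing positions: 2
Hamming distance: 2


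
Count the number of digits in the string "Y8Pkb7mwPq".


Input string: 'Y8Pkb7mwPq'
Operation: count digit characters (0-9)
Scan: 'Y', '8'(digit), 'P', 'k', 'b', '7'(digit), 'm', 'w', 'P', 'q'
Digits found: 2
Result: 2


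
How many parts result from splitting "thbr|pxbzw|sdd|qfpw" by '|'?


Input string: 'thbr|pxbzw|sdd|qfpw'
Delimiter: '|'
Split result: 'thbr', 'pxbzw', 'sdd', 'qfpw'
Number of parts: 4


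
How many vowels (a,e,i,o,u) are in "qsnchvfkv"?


Input string: 'qsnchvfkv'
Operation: count vowels (a, e, i, o, u)
Scan: s[0]='q', s[1]='s', s[2]='n', s[3]='c', s[4]='h', s[5]='v', s[6]='f', s[7]='k', s[8]='v'
Vowels found: 0
Result: 0


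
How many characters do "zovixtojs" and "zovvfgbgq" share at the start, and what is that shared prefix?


String 1: 'zovixtojs'
String 2: 'zovvfgbgq'
Compare position by position:
pos 0: 'z' vs 'z' match
pos 1: 'o' vs 'o' match
pos 2: 'v' vs 'v' match
pos 3: 'i' vs 'v' differ -> stop
Longest common prefix: "zov" (length 3)


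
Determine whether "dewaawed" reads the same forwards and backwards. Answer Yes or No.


Input string: 'dewaawed'
Reversed: 'dewaawed'
Compare pairs: s[0]='d' vs s[7]='d' (match), s[1]='e' vs s[6]='e' (match), s[2]='w' vs s[5]='w' (match), s[3]='a' vs s[4]='a' (match)
Palindrome: Yes


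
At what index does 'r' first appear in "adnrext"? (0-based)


Input string: 'adnrext'
Target: 'r'
Scanning left to right: s[0]='a', s[1]='d', s[2]='n', s[3]='r'
First match at index: 3


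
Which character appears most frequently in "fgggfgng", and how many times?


Input: 'fgggfgng'
Operation: tally each character
Counts: 'f':2, 'g':5, 'n':1
Maximum: 'g' appears 5 times


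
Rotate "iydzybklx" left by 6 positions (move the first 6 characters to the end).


Input: 'iydzybklx', shift = 6
Operation: split at index 6 and swap parts
Front part s[0:6] = 'iydzyb'
Back part s[6:] = 'klx'
Rotated = back + front = 'klx' + 'iydzyb'
Result: klxiydzyb


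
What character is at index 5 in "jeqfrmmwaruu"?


Input string: 'jeqfrmmwaruu'
Operation: get character at index 5
Index mapping: s[0]='j', s[1]='e', s[2]='q', s[3]='f', s[4]='r', s[5]='m'
Result: 'm'


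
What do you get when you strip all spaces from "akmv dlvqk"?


Input string: 'akmv dlvqk'
Operation: remove all spaces
Words: 'akmv', 'dlvqk'
Join without spaces: akmvdlvqk


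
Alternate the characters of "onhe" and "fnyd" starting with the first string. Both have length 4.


String 1: 'onhe'
String 2: 'fnyd'
Operation: alternate characters
Pairs: 'o'+'f', 'n'+'n', 'h'+'y', 'e'+'d'
Result: ofnnhyed


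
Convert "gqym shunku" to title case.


Input string: 'gqym shunku'
Operation: capitalize first letter of each word
Word transformations: 'gqym'->'Gqym', 'shunku'->'Shunku'
Result: Gqym Shunku


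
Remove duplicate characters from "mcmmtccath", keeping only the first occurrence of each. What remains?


Input: 'mcmmtccath'
Operation: keep first occurrence of each character
Scan: s[0]='m' new -> keep; s[1]='c' new -> keep; s[2]='m' seen -> skip; s[3]='m' seen -> skip; s[4]='t' new -> keep; s[5]='c' seen -> skip; s[6]='c' seen -> skip; s[7]='a' new -> keep; s[8]='t' seen -> skip; s[9]='h' new -> keep
Result: mctah


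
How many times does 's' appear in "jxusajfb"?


Input string: 'jxusajfb'
Target character: 's'
Scan each position: s[3]='s'
Matches found at indices: 3
Total: 1


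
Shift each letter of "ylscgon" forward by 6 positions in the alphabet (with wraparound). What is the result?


Input: 'ylscgon', shift = 6
Operation: for each letter, (position + 6) mod 26
Mapping: 'y'(24+6=30, 30 mod 26=4)->'e', 'l'(11+6=17)->'r', 's'(18+6=24)->'y', 'c'(2+6=8)->'i', 'g'(6+6=12)->'m', 'o'(14+6=20)->'u', 'n'(13+6=19)->'t'
Result: eryimut


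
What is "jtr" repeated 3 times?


Input string: 'jtr'
Operation: repeat 3 times
Concatenation: 'jtr' + 'jtr' + 'jtr'
Result: jtrjtrjtr


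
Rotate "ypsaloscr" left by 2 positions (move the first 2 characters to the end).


Input: 'ypsaloscr', shift = 2
Operation: split at index 2 and swap parts
Front part s[0:2] = 'yp'
Back part s[2:] = 'saloscr'
Rotated = back + front = 'saloscr' + 'yp'
Result: saloscryp


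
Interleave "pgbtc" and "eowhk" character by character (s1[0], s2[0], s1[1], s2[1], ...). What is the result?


String 1: 'pgbtc'
String 2: 'eowhk'
Operation: alternate characters
Pairs: 'p'+'e', 'g'+'o', 'b'+'w', 't'+'h', 'c'+'k'
Result: pegobwthck


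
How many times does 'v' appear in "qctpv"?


Input string: 'qctpv'
Target character: 'v'
Scan each position: s[4]='v'
Matches found at indices: 4
Total: 1


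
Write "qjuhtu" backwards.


Input string: 'qjuhtu'
Operation: reverse character order
Original order: 'q' -> 'j' -> 'u' -> 'h' -> 't' -> 'u'
Reversed order: 'u' -> 't' -> 'h' -> 'u' -> 'j' -> 'q'
Result: uthujq


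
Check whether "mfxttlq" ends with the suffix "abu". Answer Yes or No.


Input string: 'mfxttlq'
Suffix to check: 'abu'
Last 3 characters of input: 'tlq'
Match: False
Result: No


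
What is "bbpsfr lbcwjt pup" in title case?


Input string: 'bbpsfr lbcwjt pup'
Operation: capitalize first letter of each word
Word transformations: 'bbpsfr'->'Bbpsfr', 'lbcwjt'->'Lbcwjt', 'pup'->'Pup'
Result: Bbpsfr Lbcwjt Pup


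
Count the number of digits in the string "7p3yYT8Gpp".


Input string: '7p3yYT8Gpp'
Operation: count digit characters (0-9)
Scan: '7'(digit), 'p', '3'(digit), 'y', 'Y', 'T', '8'(digit), 'G', 'p', 'p'
Digits found: 3
Result: 3


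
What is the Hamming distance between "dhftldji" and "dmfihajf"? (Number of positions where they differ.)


String 1: 'dhftldji'
String 2: 'dmfihajf'
Compare each position: pos 0: 'd'=='d', pos 1: 'h'!='m', pos 2: 'f'=='f', pos 3: 't'!='i', pos 4: 'l'!='h', pos 5: 'd'!='a', pos 6: 'j'=='j', pos 7: 'i'!='f'
Differing positions: 5
Hamming distance: 5


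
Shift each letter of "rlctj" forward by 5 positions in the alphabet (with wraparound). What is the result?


Input: 'rlctj', shift = 5
Operation: for each letter, (position + 5) mod 26
Mapping: 'r'(17+5=22)->'w', 'l'(11+5=16)->'q', 'c'(2+5=7)->'h', 't'(19+5=24)->'y', 'j'(9+5=14)->'o'
Result: wqhyo


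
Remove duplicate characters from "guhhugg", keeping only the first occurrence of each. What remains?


Input: 'guhhugg'
Operation: keep first occurrence of each character
Scan: s[0]='g' new -> keep; s[1]='u' new -> keep; s[2]='h' new -> keep; s[3]='h' seen -> skip; s[4]='u' seen -> skip; s[5]='g' seen -> skip; s[6]='g' seen -> skip
Result: guh


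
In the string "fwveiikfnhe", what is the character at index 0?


Input string: 'fwveiikfnhe'
Operation: get character at index 0
Index mapping: s[0]='f'
Result: 'f'


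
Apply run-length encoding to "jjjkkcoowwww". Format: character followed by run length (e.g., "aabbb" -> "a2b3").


Input: 'jjjkkcoowwww'
Operation: identify consecutive runs
Runs: 'jjj' -> j3, 'kk' -> k2, 'c' -> c1, 'oo' -> o2, 'wwww' -> w4
Encoded: j3k2c1o2w4


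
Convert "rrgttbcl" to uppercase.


Input string: 'rrgttbcl'
Operation: convert each letter to uppercase
Mapping: 'r'->'R', 'r'->'R', 'g'->'G', 't'->'T', 't'->'T', 'b'->'B', 'c'->'C', 'l'->'L'
Result: RRGTTBCL


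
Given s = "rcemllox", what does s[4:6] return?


Input string: 'rcemllox'
Operation: slice [4:6]
Extract characters: s[4]='l', s[5]='l'
Result: ll


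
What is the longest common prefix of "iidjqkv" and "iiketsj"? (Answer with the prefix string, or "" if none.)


String 1: 'iidjqkv'
String 2: 'iiketsj'
Compare position by position:
pos 0: 'i' vs 'i' match
pos 1: 'i' vs 'i' match
pos 2: 'd' vs 'k' differ -> stop
Longest common prefix: "ii" (length 2)


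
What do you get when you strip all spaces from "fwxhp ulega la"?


Input string: 'fwxhp ulega la'
Operation: remove all spaces
Words: 'fwxhp', 'ulega', 'la'
Join without spaces: fwxhpulegala


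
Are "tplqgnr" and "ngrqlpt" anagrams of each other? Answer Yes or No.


String 1: 'tplqgnr' -> sorted: 'glnpqrt'
String 2: 'ngrqlpt' -> sorted: 'glnpqrt'
Compare sorted forms: 'glnpqrt' == 'glnpqrt'
Anagram: Yes


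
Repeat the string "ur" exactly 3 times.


Input string: 'ur'
Operation: repeat 3 times
Concatenation: 'ur' + 'ur' + 'ur'
Result: ururur


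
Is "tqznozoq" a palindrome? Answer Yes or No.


Input string: 'tqznozoq'
Reversed: 'qozonzqt'
Compare pairs: s[0]='t' vs s[7]='q' (mismatch), s[1]='q' vs s[6]='o' (mismatch), s[2]='z' vs s[5]='z' (match), s[3]='n' vs s[4]='o' (mismatch)
Palindrome: No


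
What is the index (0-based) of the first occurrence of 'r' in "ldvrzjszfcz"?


Input string: 'ldvrzjszfcz'
Target: 'r'
Scanning left to right: s[0]='l', s[1]='d', s[2]='v', s[3]='r'
First match at index: 3


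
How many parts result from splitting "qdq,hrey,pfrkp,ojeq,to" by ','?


Input string: 'qdq,hrey,pfrkp,ojeq,to'
Delimiter: ','
Split result: 'qdq', 'hrey', 'pfrkp', 'ojeq', 'to'
Number of parts: 5


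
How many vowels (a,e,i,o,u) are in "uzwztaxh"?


Input string: 'uzwztaxh'
Operation: count vowels (a, e, i, o, u)
Scan: s[0]='u' (vowel), s[1]='z', s[2]='w', s[3]='z', s[4]='t', s[5]='a' (vowel), s[6]='x', s[7]='h'
Vowels found: 2
Result: 2


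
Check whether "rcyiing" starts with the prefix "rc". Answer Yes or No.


Input string: 'rcyiing'
Prefix to check: 'rc'
First 2 characters of input: 'rc'
Match: True
Result: Yes


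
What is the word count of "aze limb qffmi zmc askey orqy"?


Input string: 'aze limb qffmi zmc askey orqy'
Operation: split by spaces
Words found: 'aze', 'limb', 'qffmi', 'zmc', 'askey', 'orqy'
Word count: 6


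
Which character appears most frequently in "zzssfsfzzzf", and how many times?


Input: 'zzssfsfzzzf'
Operation: tally each character
Counts: 'f':3, 's':3, 'z':5
Maximum: 'z' appears 5 times


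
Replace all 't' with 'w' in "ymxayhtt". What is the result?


Input string: 'ymxayhtt'
Operation: replace 't' with 'w'
Positions of 't': 6, 7
After replacement: ymxayhww


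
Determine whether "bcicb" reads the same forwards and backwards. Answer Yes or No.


Input string: 'bcicb'
Reversed: 'bcicb'
Compare pairs: s[0]='b' vs s[4]='b' (match), s[1]='c' vs s[3]='c' (match)
Palindrome: Yes


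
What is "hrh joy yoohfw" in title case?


Input string: 'hrh joy yoohfw'
Operation: capitalize first letter of each word
Word transformations: 'hrh'->'Hrh', 'joy'->'Joy', 'yoohfw'->'Yoohfw'
Result: Hrh Joy Yoohfw


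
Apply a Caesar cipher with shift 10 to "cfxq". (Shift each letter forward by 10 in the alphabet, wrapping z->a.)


Input: 'cfxq', shift = 10
Operation: for each letter, (position + 10) mod 26
Mapping: 'c'(2+10=12)->'m', 'f'(5+10=15)->'p', 'x'(23+10=33, 33 mod 26=7)->'h', 'q'(16+10=26, 26 mod 26=0)->'a'
Result: mpha


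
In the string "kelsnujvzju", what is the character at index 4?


Input string: 'kelsnujvzju'
Operation: get character at index 4
Index mapping: s[0]='k', s[1]='e', s[2]='l', s[3]='s', s[4]='n'
Result: 'n'


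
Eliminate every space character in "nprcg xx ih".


Input string: 'nprcg xx ih'
Operation: remove all spaces
Words: 'nprcg', 'xx', 'ih'
Join without spaces: nprcgxxih


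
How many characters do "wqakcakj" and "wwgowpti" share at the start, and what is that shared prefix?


String 1: 'wqakcakj'
String 2: 'wwgowpti'
Compare position by position:
pos 0: 'w' vs 'w' match
pos 1: 'q' vs 'w' differ -> stop
Longest common prefix: "w" (length 1)


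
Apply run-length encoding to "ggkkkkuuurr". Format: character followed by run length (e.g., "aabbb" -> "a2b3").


Input: 'ggkkkkuuurr'
Operation: identify consecutive runs
Runs: 'gg' -> g2, 'kkkk' -> k4, 'uuu' -> u3, 'rr' -> r2
Encoded: g2k4u3r2


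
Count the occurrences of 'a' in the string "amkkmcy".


Input string: 'amkkmcy'
Target character: 'a'
Scan each position: s[0]='a'
Matches found at indices: 0
Total: 1


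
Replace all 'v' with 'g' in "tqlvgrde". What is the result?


Input string: 'tqlvgrde'
Operation: replace 'v' with 'g'
Positions of 'v': 3
After replacement: tqlggrde


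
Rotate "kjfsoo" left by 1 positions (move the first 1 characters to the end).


Input: 'kjfsoo', shift = 1
Operation: split at index 1 and swap parts
Front part s[0:1] = 'k'
Back part s[1:] = 'jfsoo'
Rotated = back + front = 'jfsoo' + 'k'
Result: jfsook


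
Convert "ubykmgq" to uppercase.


Input string: 'ubykmgq'
Operation: convert each letter to uppercase
Mapping: 'u'->'U', 'b'->'B', 'y'->'Y', 'k'->'K', 'm'->'M', 'g'->'G', 'q'->'Q'
Result: UBYKMGQ


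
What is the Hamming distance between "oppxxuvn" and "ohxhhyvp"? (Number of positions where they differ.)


String 1: 'oppxxuvn'
String 2: 'ohxhhyvp'
Compare each position: pos 0: 'o'=='o', pos 1: 'p'!='h', pos 2: 'p'!='x', pos 3: 'x'!='h', pos 4: 'x'!='h', pos 5: 'u'!='y', pos 6: 'v'=='v', pos 7: 'n'!='p'
Differing positions: 6
Hamming distance: 6


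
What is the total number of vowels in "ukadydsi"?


Input string: 'ukadydsi'
Operation: count vowels (a, e, i, o, u)
Scan: s[0]='u' (vowel), s[1]='k', s[2]='a' (vowel), s[3]='d', s[4]='y', s[5]='d', s[6]='s', s[7]='i' (vowel)
Vowels found: 3
Result: 3


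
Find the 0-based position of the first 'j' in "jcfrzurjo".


Input string: 'jcfrzurjo'
Target: 'j'
Scanning left to right: s[0]='j'
First match at index: 0


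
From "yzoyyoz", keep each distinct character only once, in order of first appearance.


Input: 'yzoyyoz'
Operation: keep first occurrence of each character
Scan: s[0]='y' new -> keep; s[1]='z' new -> keep; s[2]='o' new -> keep; s[3]='y' seen -> skip; s[4]='y' seen -> skip; s[5]='o' seen -> skip; s[6]='z' seen -> skip
Result: yzo


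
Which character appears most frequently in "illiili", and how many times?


Input: 'illiili'
Operation: tally each character
Counts: 'i':4, 'l':3
Maximum: 'i' appears 4 times


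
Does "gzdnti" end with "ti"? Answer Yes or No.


Input string: 'gzdnti'
Suffix to check: 'ti'
Last 2 characters of input: 'ti'
Match: True
Result: Yes


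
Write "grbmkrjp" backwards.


Input string: 'grbmkrjp'
Operation: reverse character order
Original order: 'g' -> 'r' -> 'b' -> 'm' -> 'k' -> 'r' -> 'j' -> 'p'
Reversed order: 'p' -> 'j' -> 'r' -> 'k' -> 'm' -> 'b' -> 'r' -> 'g'
Result: pjrkmbrg


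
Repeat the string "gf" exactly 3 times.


Input string: 'gf'
Operation: repeat 3 times
Concatenation: 'gf' + 'gf' + 'gf'
Result: gfgfgf


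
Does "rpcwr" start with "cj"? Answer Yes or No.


Input string: 'rpcwr'
Prefix to check: 'cj'
First 2 characters of input: 'rp'
Match: False
Result: No


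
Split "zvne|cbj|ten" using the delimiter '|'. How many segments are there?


Input string: 'zvne|cbj|ten'
Delimiter: '|'
Split result: 'zvne', 'cbj', 'ten'
Number of parts: 3


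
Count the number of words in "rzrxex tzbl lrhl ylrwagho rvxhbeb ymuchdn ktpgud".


Input string: 'rzrxex tzbl lrhl ylrwagho rvxhbeb ymuchdn ktpgud'
Operation: split by spaces
Words found: 'rzrxex', 'tzbl', 'lrhl', 'ylrwagho', 'rvxhbeb', 'ymuchdn', 'ktpgud'
Word count: 7


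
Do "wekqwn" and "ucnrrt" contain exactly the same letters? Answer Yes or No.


String 1: 'wekqwn' -> sorted: 'eknqww'
String 2: 'ucnrrt' -> sorted: 'cnrrtu'
Compare sorted forms: 'eknqww' != 'cnrrtu'
Anagram: No


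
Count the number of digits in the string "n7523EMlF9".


Input string: 'n7523EMlF9'
Operation: count digit characters (0-9)
Scan: 'n', '7'(digit), '5'(digit), '2'(digit), '3'(digit), 'E', 'M', 'l', 'F', '9'(digit)
Digits found: 5
Result: 5


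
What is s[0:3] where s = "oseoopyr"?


Input string: 'oseoopyr'
Operation: slice [0:3]
Extract characters: s[0]='o', s[1]='s', s[2]='e'
Result: ose


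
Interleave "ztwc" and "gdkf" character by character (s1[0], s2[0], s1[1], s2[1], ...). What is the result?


String 1: 'ztwc'
String 2: 'gdkf'
Operation: alternate characters
Pairs: 'z'+'g', 't'+'d', 'w'+'k', 'c'+'f'
Result: zgtdwkcf


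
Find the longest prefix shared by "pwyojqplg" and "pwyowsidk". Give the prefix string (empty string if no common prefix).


String 1: 'pwyojqplg'
String 2: 'pwyowsidk'
Compare position by position:
pos 0: 'p' vs 'p' match
pos 1: 'w' vs 'w' match
pos 2: 'y' vs 'y' match
pos 3: 'o' vs 'o' match
pos 4: 'j' vs 'w' differ -> stop
Longest common prefix: "pwyo" (length 4)


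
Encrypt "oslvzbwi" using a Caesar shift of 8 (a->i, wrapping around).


Input: 'oslvzbwi', shift = 8
Operation: for each letter, (position + 8) mod 26
Mapping: 'o'(14+8=22)->'w', 's'(18+8=26, 26 mod 26=0)->'a', 'l'(11+8=19)->'t', 'v'(21+8=29, 29 mod 26=3)->'d', 'z'(25+8=33, 33 mod 26=7)->'h', 'b'(1+8=9)->'j', 'w'(22+8=30, 30 mod 26=4)->'e', 'i'(8+8=16)->'q'
Result: watdhjeq


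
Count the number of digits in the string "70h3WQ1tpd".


Input string: '70h3WQ1tpd'
Operation: count digit characters (0-9)
Scan: '7'(digit), '0'(digit), 'h', '3'(digit), 'W', 'Q', '1'(digit), 't', 'p', 'd'
Digits found: 4
Result: 4


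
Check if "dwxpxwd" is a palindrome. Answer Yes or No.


Input string: 'dwxpxwd'
Reversed: 'dwxpxwd'
Compare pairs: s[0]='d' vs s[6]='d' (match), s[1]='w' vs s[5]='w' (match), s[2]='x' vs s[4]='x' (match)
Palindrome: Yes


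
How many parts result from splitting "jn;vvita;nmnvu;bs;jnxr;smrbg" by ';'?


Input string: 'jn;vvita;nmnvu;bs;jnxr;smrbg'
Delimiter: ';'
Split result: 'jn', 'vvita', 'nmnvu', 'bs', 'jnxr', 'smrbg'
Number of parts: 6


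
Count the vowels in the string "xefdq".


Input string: 'xefdq'
Operation: count vowels (a, e, i, o, u)
Scan: s[0]='x', s[1]='e' (vowel), s[2]='f', s[3]='d', s[4]='q'
Vowels found: 1
Result: 1


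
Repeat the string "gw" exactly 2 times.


Input string: 'gw'
Operation: repeat 2 times
Concatenation: 'gw' + 'gw'
Result: gwgw


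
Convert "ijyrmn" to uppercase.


Input string: 'ijyrmn'
Operation: convert each letter to uppercase
Mapping: 'i'->'I', 'j'->'J', 'y'->'Y', 'r'->'R', 'm'->'M', 'n'->'N'
Result: IJYRMN


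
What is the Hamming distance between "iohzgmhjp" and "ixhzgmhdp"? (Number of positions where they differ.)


String 1: 'iohzgmhjp'
String 2: 'ixhzgmhdp'
Compare each position: pos 0: 'i'=='i', pos 1: 'o'!='x', pos 2: 'h'=='h', pos 3: 'z'=='z', pos 4: 'g'=='g', pos 5: 'm'=='m', pos 6: 'h'=='h', pos 7: 'j'!='d', pos 8: 'p'=='p'
Differing positions: 2
Hamming distance: 2


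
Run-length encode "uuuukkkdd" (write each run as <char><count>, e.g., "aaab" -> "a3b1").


Input: 'uuuukkkdd'
Operation: identify consecutive runs
Runs: 'uuuu' -> u4, 'kkk' -> k3, 'dd' -> d2
Encoded: u4k3d2


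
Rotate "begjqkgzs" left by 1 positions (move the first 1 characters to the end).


Input: 'begjqkgzs', shift = 1
Operation: split at index 1 and swap parts
Front part s[0:1] = 'b'
Back part s[1:] = 'egjqkgzs'
Rotated = back + front = 'egjqkgzs' + 'b'
Result: egjqkgzsb


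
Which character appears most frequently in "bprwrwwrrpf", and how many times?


Input: 'bprwrwwrrpf'
Operation: tally each character
Counts: 'b':1, 'f':1, 'p':2, 'r':4, 'w':3
Maximum: 'r' appears 4 times


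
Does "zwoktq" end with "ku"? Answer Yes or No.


Input string: 'zwoktq'
Suffix to check: 'ku'
Last 2 characters of input: 'tq'
Match: False
Result: No


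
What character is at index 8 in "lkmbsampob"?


Input string: 'lkmbsampob'
Operation: get character at index 8
Index mapping: s[0]='l', s[1]='k', s[2]='m', s[3]='b', s[4]='s', s[5]='a', s[6]='m', s[7]='p', s[8]='o'
Result: 'o'


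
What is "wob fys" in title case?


Input string: 'wob fys'
Operation: capitalize first letter of each word
Word transformations: 'wob'->'Wob', 'fys'->'Fys'
Result: Wob Fys


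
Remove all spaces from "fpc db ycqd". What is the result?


Input string: 'fpc db ycqd'
Operation: remove all spaces
Words: 'fpc', 'db', 'ycqd'
Join without spaces: fpcdbycqd


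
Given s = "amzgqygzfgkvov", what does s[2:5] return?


Input string: 'amzgqygzfgkvov'
Operation: slice [2:5]
Extract characters: s[2]='z', s[3]='g', s[4]='q'
Result: zgq


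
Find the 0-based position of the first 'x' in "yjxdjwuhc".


Input string: 'yjxdjwuhc'
Target: 'x'
Scanning left to right: s[0]='y', s[1]='j', s[2]='x'
First match at index: 2


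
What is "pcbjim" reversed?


Input string: 'pcbjim'
Operation: reverse character order
Original order: 'p' -> 'c' -> 'b' -> 'j' -> 'i' -> 'm'
Reversed order: 'm' -> 'i' -> 'j' -> 'b' -> 'c' -> 'p'
Result: mijbcp


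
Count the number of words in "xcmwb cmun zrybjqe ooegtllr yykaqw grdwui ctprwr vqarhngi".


Input string: 'xcmwb cmun zrybjqe ooegtllr yykaqw grdwui ctprwr vqarhngi'
Operation: split by spaces
Words found: 'xcmwb', 'cmun', 'zrybjqe', 'ooegtllr', 'yykaqw', 'grdwui', 'ctprwr', 'vqarhngi'
Word count: 8


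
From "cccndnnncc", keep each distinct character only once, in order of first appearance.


Input: 'cccndnnncc'
Operation: keep first occurrence of each character
Scan: s[0]='c' new -> keep; s[1]='c' seen -> skip; s[2]='c' seen -> skip; s[3]='n' new -> keep; s[4]='d' new -> keep; s[5]='n' seen -> skip; s[6]='n' seen -> skip; s[7]='n' seen -> skip; s[8]='c' seen -> skip; s[9]='c' seen -> skip
Result: cnd


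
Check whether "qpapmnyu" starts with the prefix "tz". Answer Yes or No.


Input string: 'qpapmnyu'
Prefix to check: 'tz'
First 2 characters of input: 'qp'
Match: False
Result: No


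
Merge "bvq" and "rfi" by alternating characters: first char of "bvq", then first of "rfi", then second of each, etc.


String 1: 'bvq'
String 2: 'rfi'
Operation: alternate characters
Pairs: 'b'+'r', 'v'+'f', 'q'+'i'
Result: brvfqi


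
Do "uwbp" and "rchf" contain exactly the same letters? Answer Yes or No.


String 1: 'uwbp' -> sorted: 'bpuw'
String 2: 'rchf' -> sorted: 'cfhr'
Compare sorted forms: 'bpuw' != 'cfhr'
Anagram: No


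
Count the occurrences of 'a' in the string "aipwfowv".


Input string: 'aipwfowv'
Target character: 'a'
Scan each position: s[0]='a'
Matches found at indices: 0
Total: 1


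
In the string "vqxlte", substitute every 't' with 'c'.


Input string: 'vqxlte'
Operation: replace 't' with 'c'
Positions of 't': 4
After replacement: vqxlce


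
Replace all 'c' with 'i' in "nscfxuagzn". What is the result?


Input string: 'nscfxuagzn'
Operation: replace 'c' with 'i'
Positions of 'c': 2
After replacement: nsifxuagzn


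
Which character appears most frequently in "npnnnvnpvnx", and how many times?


Input: 'npnnnvnpvnx'
Operation: tally each character
Counts: 'n':6, 'p':2, 'v':2, 'x':1
Maximum: 'n' appears 6 times


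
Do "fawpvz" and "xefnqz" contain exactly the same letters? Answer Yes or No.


String 1: 'fawpvz' -> sorted: 'afpvwz'
String 2: 'xefnqz' -> sorted: 'efnqxz'
Compare sorted forms: 'afpvwz' != 'efnqxz'
Anagram: No


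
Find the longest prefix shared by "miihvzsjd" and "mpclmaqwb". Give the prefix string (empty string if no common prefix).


String 1: 'miihvzsjd'
String 2: 'mpclmaqwb'
Compare position by position:
pos 0: 'm' vs 'm' match
pos 1: 'i' vs 'p' differ -> stop
Longest common prefix: "m" (length 1)


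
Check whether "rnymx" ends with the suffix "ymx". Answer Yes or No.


Input string: 'rnymx'
Suffix to check: 'ymx'
Last 3 characters of input: 'ymx'
Match: True
Result: Yes


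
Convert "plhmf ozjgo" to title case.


Input string: 'plhmf ozjgo'
Operation: capitalize first letter of each word
Word transformations: 'plhmf'->'Plhmf', 'ozjgo'->'Ozjgo'
Result: Plhmf Ozjgo


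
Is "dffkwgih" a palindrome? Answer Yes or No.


Input string: 'dffkwgih'
Reversed: 'higwkffd'
Compare pairs: s[0]='d' vs s[7]='h' (mismatch), s[1]='f' vs s[6]='i' (mismatch), s[2]='f' vs s[5]='g' (mismatch), s[3]='k' vs s[4]='w' (mismatch)
Palindrome: No


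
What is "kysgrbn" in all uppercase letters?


Input string: 'kysgrbn'
Operation: convert each letter to uppercase
Mapping: 'k'->'K', 'y'->'Y', 's'->'S', 'g'->'G', 'r'->'R', 'b'->'B', 'n'->'N'
Result: KYSGRBN


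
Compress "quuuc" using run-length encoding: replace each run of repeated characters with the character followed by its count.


Input: 'quuuc'
Operation: identify consecutive runs
Runs: 'q' -> q1, 'uuu' -> u3, 'c' -> c1
Encoded: q1u3c1


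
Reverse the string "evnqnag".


Input string: 'evnqnag'
Operation: reverse character order
Original order: 'e' -> 'v' -> 'n' -> 'q' -> 'n' -> 'a' -> 'g'
Reversed order: 'g' -> 'a' -> 'n' -> 'q' -> 'n' -> 'v' -> 'e'
Result: ganqnve


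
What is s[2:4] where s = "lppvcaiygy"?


Input string: 'lppvcaiygy'
Operation: slice [2:4]
Extract characters: s[2]='p', s[3]='v'
Result: pv


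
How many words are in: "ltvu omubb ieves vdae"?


Input string: 'ltvu omubb ieves vdae'
Operation: split by spaces
Words found: 'ltvu', 'omubb', 'ieves', 'vdae'
Word count: 4


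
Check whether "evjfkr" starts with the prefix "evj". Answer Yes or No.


Input string: 'evjfkr'
Prefix to check: 'evj'
First 3 characters of input: 'evj'
Match: True
Result: Yes


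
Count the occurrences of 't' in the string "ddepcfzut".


Input string: 'ddepcfzut'
Target character: 't'
Scan each position: s[8]='t'
Matches found at indices: 8
Total: 1


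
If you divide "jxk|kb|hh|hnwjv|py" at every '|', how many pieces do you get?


Input string: 'jxk|kb|hh|hnwjv|py'
Delimiter: '|'
Split result: 'jxk', 'kb', 'hh', 'hnwjv', 'py'
Number of parts: 5


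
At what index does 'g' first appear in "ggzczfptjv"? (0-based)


Input string: 'ggzczfptjv'
Target: 'g'
Scanning left to right: s[0]='g'
First match at index: 0


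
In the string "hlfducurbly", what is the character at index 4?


Input string: 'hlfducurbly'
Operation: get character at index 4
Index mapping: s[0]='h', s[1]='l', s[2]='f', s[3]='d', s[4]='u'
Result: 'u'


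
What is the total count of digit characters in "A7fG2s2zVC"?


Input string: 'A7fG2s2zVC'
Operation: count digit characters (0-9)
Scan: 'A', '7'(digit), 'f', 'G', '2'(digit), 's', '2'(digit), 'z', 'V', 'C'
Digits found: 3
Result: 3


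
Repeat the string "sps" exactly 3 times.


Input string: 'sps'
Operation: repeat 3 times
Concatenation: 'sps' + 'sps' + 'sps'
Result: spsspssps


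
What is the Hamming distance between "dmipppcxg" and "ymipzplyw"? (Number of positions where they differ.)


String 1: 'dmipppcxg'
String 2: 'ymipzplyw'
Compare each position: pos 0: 'd'!='y', pos 1: 'm'=='m', pos 2: 'i'=='i', pos 3: 'p'=='p', pos 4: 'p'!='z', pos 5: 'p'=='p', pos 6: 'c'!='l', pos 7: 'x'!='y', pos 8: 'g'!='w'
Differing positions: 5
Hamming distance: 5


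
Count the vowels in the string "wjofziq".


Input string: 'wjofziq'
Operation: count vowels (a, e, i, o, u)
Scan: s[0]='w', s[1]='j', s[2]='o' (vowel), s[3]='f', s[4]='z', s[5]='i' (vowel), s[6]='q'
Vowels found: 2
Result: 2


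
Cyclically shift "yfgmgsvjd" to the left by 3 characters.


Input: 'yfgmgsvjd', shift = 3
Operation: split at index 3 and swap parts
Front part s[0:3] = 'yfg'
Back part s[3:] = 'mgsvjd'
Rotated = back + front = 'mgsvjd' + 'yfg'
Result: mgsvjdyfg


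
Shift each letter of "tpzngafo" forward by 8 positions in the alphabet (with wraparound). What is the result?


Input: 'tpzngafo', shift = 8
Operation: for each letter, (position + 8) mod 26
Mapping: 't'(19+8=27, 27 mod 26=1)->'b', 'p'(15+8=23)->'x', 'z'(25+8=33, 33 mod 26=7)->'h', 'n'(13+8=21)->'v', 'g'(6+8=14)->'o', 'a'(0+8=8)->'i', 'f'(5+8=13)->'n', 'o'(14+8=22)->'w'
Result: bxhvoinw


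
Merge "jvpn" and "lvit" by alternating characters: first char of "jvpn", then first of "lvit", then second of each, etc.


String 1: 'jvpn'
String 2: 'lvit'
Operation: alternate characters
Pairs: 'j'+'l', 'v'+'v', 'p'+'i', 'n'+'t'
Result: jlvvpint


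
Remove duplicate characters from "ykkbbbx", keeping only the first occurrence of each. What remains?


Input: 'ykkbbbx'
Operation: keep first occurrence of each character
Scan: s[0]='y' new -> keep; s[1]='k' new -> keep; s[2]='k' seen -> skip; s[3]='b' new -> keep; s[4]='b' seen -> skip; s[5]='b' seen -> skip; s[6]='x' new -> keep
Result: ykbx


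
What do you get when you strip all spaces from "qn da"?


Input string: 'qn da'
Operation: remove all spaces
Words: 'qn', 'da'
Join without spaces: qnda


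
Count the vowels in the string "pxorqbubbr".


Input string: 'pxorqbubbr'
Operation: count vowels (a, e, i, o, u)
Scan: s[0]='p', s[1]='x', s[2]='o' (vowel), s[3]='r', s[4]='q', s[5]='b', s[6]='u' (vowel), s[7]='b', s[8]='b', s[9]='r'
Vowels found: 2
Result: 2


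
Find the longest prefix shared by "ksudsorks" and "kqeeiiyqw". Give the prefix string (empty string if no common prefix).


String 1: 'ksudsorks'
String 2: 'kqeeiiyqw'
Compare position by position:
pos 0: 'k' vs 'k' match
pos 1: 's' vs 'q' differ -> stop
Longest common prefix: "k" (length 1)
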